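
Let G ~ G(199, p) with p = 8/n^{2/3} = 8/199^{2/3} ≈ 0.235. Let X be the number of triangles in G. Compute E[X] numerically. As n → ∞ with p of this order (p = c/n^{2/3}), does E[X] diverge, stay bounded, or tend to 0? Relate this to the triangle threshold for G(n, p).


Number of potential triangles: C(199, 3) = 1293699.
Each occurs with probability p³ ≈ (0.235)³ ≈ 1.29290e-02.
By linearity: E[X] = C(199, 3)·p³ ≈ 1293699 · 1.29290e-02 ≈ 16726.191.
Since α = 2/3 < 1, p = c/n^{2/3} ≫ 1/n is above the triangle threshold p ~ 1/n. Asymptotically E[X] ~ (c³/6)·n^{3(1−α)} = (8³/6)·n^{1} → ∞; triangles are abundant w.h.p.

E[X] ≈ 16726.191; in regime p = Θ(1/n^{2/3}) E[X] diverges (above the triangle threshold p ~ 1/n).


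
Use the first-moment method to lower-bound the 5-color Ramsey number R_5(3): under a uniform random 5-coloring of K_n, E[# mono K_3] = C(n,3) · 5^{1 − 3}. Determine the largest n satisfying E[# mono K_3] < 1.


We need C(n, 3) · 5^{1 − 3} < 1, i.e. C(n, 3) < 5^{3 − 1} = 25.
Check values of n near the boundary:
  n = 3: C(3, 3) = 1; 1 < 25? YES
  n = 4: C(4, 3) = 4; 4 < 25? YES
  n = 5: C(5, 3) = 10; 10 < 25? YES
  n = 6: C(6, 3) = 20; 20 < 25? YES
  n = 7: C(7, 3) = 35; 35 < 25? NO
  n = 8: C(8, 3) = 56; 56 < 25? NO
The largest n with C(n, 3) < 25 is n = 6 (where E[X] = 4/5 ≈ 0.800). Hence R_5(3) > 6, i.e. R_5(3) ≥ 7.

Largest n = 6; hence R_5(3) > 6.


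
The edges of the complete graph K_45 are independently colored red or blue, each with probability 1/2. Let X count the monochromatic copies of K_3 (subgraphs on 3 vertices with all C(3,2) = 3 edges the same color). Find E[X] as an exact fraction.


Let X = Σ_S X_S over the C(45, 3) = 14190 subsets S of size 3, where X_S = 1 if the K_3 on S is monochromatic.
For a fixed S, the K_3 on S has C(3, 2) = 3 edges. P[all 3 edges red] = (1/2)^3, and likewise for blue, so P[monochromatic] = 2·(1/2)^3 = 2^{1 − 3} = 1/4.
Summing: E[X] = C(45, 3) · 2^{1 − 3} = 14190 · 1/4 = 7095/2.
Numerically: E[X] ≈ 3547.500.

E[X] = C(45,3)·2^(1−C(3,2)) = 7095/2 ≈ 3547.500.


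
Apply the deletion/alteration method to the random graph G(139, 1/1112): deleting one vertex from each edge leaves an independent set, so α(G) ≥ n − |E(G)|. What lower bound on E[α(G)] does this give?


E[|E(G)|] = C(139, 2)·p = 9591 · (1/1112) = 69/8.
E[α(G)] ≥ n − E[|E(G)|] = 139 − 69/8 = 1043/8.
Numerically: ≈ 130.375000.
(This is only a lower bound; the true E[α(G)] may be larger.)

E[α(G)] ≥ 1043/8 ≈ 130.375000.


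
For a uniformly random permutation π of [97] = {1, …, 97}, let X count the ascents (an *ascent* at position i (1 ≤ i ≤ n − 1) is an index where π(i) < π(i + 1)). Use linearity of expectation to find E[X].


Write X = Σ X_I over i = 1, …, 96, with X_I the indicator of one ascent.
There are 96 indicators.
For each fixed i, the pair (π(i), π(i+1)) is a uniformly random ordered pair of distinct values from {1, …, 97}; by symmetry P[π(i) < π(i+1)] = 1/2.
By linearity: E[X] = 96 · (1/2) = (97 − 1) · (1/2) = 48 ≈ 48.0000.

E[X] = 48 = 48.0000.


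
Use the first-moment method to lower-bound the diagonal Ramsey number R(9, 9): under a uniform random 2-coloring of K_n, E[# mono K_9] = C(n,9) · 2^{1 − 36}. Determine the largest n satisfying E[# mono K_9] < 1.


We need C(n, 9) · 2^{1 − 36} < 1, i.e. C(n, 9) < 2^{36 − 1} = 34359738368.
Check values of n near the boundary:
  n = 60: C(60, 9) = 14783142660; 14783142660 < 34359738368? YES
  n = 61: C(61, 9) = 17341763505; 17341763505 < 34359738368? YES
  n = 62: C(62, 9) = 20286591270; 20286591270 < 34359738368? YES
  n = 63: C(63, 9) = 23667689815; 23667689815 < 34359738368? YES
  n = 64: C(64, 9) = 27540584512; 27540584512 < 34359738368? YES
  n = 65: C(65, 9) = 31966749880; 31966749880 < 34359738368? YES
  n = 66: C(66, 9) = 37014131440; 37014131440 < 34359738368? NO
  n = 67: C(67, 9) = 42757703560; 42757703560 < 34359738368? NO
The largest n with C(n, 9) < 34359738368 is n = 65 (where E[X] = 3995843735/4294967296 ≈ 0.9303549). Hence R(9, 9) > 65, i.e. R(9, 9) ≥ 66.

Largest n = 65; hence R(9, 9) > 65.


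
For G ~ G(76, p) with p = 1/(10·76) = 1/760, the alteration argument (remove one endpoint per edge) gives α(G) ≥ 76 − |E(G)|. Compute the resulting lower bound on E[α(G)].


E[|E(G)|] = C(76, 2)·p = 2850 · (1/760) = 15/4.
E[α(G)] ≥ n − E[|E(G)|] = 76 − 15/4 = 289/4.
Numerically: ≈ 72.250.
(This is only a lower bound; the true E[α(G)] may be larger.)

E[α(G)] ≥ 289/4 ≈ 72.250.


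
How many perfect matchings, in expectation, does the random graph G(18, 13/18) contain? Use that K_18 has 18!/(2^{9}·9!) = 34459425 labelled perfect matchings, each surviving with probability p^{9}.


K_18 has 18!/(2^{9}·9!) = 34459425 labelled perfect matchings.
For each such perfect matching H, let X_H = 1 if all 9 edges of H are present in G. Then P[X_H = 1] = p^{9} = (13/18)^{9} = 10604499373/198359290368.
By linearity: E[X] = Σ_H E[X_H] = 34459425 · p^{9} = 34459425 · 10604499373/198359290368 = 4511419145758525/2448880128.
Numerically: E[X] ≈ 1.84224e+06.

E[X] = 34459425 · (13/18)^{9} = 4511419145758525/2448880128 ≈ 1.84224e+06.


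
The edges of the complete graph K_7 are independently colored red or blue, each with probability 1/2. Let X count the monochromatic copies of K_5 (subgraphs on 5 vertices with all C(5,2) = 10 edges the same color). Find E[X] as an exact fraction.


Let X = Σ_S X_S over the C(7, 5) = 21 subsets S of size 5, where X_S = 1 if the K_5 on S is monochromatic.
For a fixed S, the K_5 on S has C(5, 2) = 10 edges. P[all 10 edges red] = (1/2)^10, and likewise for blue, so P[monochromatic] = 2·(1/2)^10 = 2^{1 − 10} = 1/512.
Summing: E[X] = C(7, 5) · 2^{1 − 10} = 21 · 1/512 = 21/512.
Numerically: E[X] ≈ 0.0410.

E[X] = C(7,5)·2^(1−C(5,2)) = 21/512 ≈ 0.0410.


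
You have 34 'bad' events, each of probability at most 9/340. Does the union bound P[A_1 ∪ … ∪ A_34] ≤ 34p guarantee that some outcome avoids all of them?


Union bound: P[∪_{i=1}^{34} A_i] ≤ Σ_i P[A_i] ≤ 34·p = 34·(9/340) = 9/10.
Numerically: 9/10 ≈ 0.9000.
Is 9/10 < 1? YES.
Since P[∪ A_i] ≤ 9/10 < 1, the complement has P[∩ A_i^c] ≥ 1 − 9/10 = 1/10 > 0, so some outcome avoids every A_i.

34·p = 9/10 ≈ 0.9000; existence CERTIFIED by the union bound.


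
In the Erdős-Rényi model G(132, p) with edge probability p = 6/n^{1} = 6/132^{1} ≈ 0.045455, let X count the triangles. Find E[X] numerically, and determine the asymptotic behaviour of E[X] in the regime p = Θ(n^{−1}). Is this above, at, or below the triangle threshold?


Number of potential triangles: C(132, 3) = 374660.
Each occurs with probability p³ ≈ (0.045455)³ ≈ 9.3914350e-05.
By linearity: E[X] = C(132, 3)·p³ ≈ 374660 · 9.3914350e-05 ≈ 35.18595.
Here α = 1, so p = 6/n is exactly at the triangle threshold p ~ 1/n. Asymptotically E[X] → c³/6 = 6³/6 = 36 ≈ 36.00000, a bounded constant. In this regime the triangle count is asymptotically Poisson(c³/6).

E[X] ≈ 35.18595; in regime p = Θ(1/n^{1}) E[X] stays bounded (at the triangle threshold p ~ 1/n).


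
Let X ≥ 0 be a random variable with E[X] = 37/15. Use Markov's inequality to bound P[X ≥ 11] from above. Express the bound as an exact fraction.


μ = E[X] = 37/15, a = 11.
Markov: P[X ≥ 11] ≤ μ/a = (37/15)/11 = 37/165.
Numerically: ≈ 0.2242.
(Since a = 11 > μ = 2.4667, the bound 37/165 is < 1 and informative.)

P[X ≥ 11] ≤ 37/165 ≈ 0.2242.


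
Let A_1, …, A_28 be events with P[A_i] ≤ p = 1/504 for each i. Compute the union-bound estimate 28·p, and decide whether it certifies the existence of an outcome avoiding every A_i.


Union bound: P[∪_{i=1}^{28} A_i] ≤ Σ_i P[A_i] ≤ 28·p = 28·(1/504) = 1/18.
Numerically: 1/18 ≈ 0.055556.
Is 1/18 < 1? YES.
Since P[∪ A_i] ≤ 1/18 < 1, the complement has P[∩ A_i^c] ≥ 1 − 1/18 = 17/18 > 0, so some outcome avoids every A_i.

28·p = 1/18 ≈ 0.055556; existence CERTIFIED by the union bound.


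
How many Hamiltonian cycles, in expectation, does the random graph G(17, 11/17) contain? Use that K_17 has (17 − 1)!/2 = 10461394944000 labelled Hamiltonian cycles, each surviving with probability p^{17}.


K_17 has (17 − 1)!/2 = 10461394944000 labelled Hamiltonian cycles.
For each such Hamiltonian cycle H, let X_H = 1 if all 17 edges of H are present in G. Then P[X_H = 1] = p^{17} = (11/17)^{17} = 505447028499293771/827240261886336764177.
By linearity: E[X] = Σ_H E[X_H] = 10461394944000 · p^{17} = 10461394944000 · 505447028499293771/827240261886336764177 = 5287680988402335763510093824000/827240261886336764177.
Numerically: E[X] ≈ 6.39e+09.

E[X] = 10461394944000 · (11/17)^{17} = 5287680988402335763510093824000/827240261886336764177 ≈ 6.39e+09.


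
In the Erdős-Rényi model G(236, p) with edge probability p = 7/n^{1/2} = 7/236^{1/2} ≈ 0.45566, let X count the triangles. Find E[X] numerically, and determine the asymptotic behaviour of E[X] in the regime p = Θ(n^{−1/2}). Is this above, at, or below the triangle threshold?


Number of potential triangles: C(236, 3) = 2162940.
Each occurs with probability p³ ≈ (0.45566)³ ≈ 9.4607620e-02.
By linearity: E[X] = C(236, 3)·p³ ≈ 2162940 · 9.4607620e-02 ≈ 204630.60481.
Since α = 1/2 < 1, p = c/n^{1/2} ≫ 1/n is above the triangle threshold p ~ 1/n. Asymptotically E[X] ~ (c³/6)·n^{3(1−α)} = (7³/6)·n^{1.5} → ∞; triangles are abundant w.h.p.

E[X] ≈ 204630.60481; in regime p = Θ(1/n^{1/2}) E[X] diverges (above the triangle threshold p ~ 1/n).


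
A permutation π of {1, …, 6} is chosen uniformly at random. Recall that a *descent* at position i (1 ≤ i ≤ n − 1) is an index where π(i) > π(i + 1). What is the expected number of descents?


Write X = Σ X_I over i = 1, …, 5, with X_I the indicator of one descent.
There are 5 indicators.
For each fixed i, the pair (π(i), π(i+1)) is a uniformly random ordered pair of distinct values from {1, …, 6}; by symmetry P[π(i) > π(i+1)] = 1/2.
By linearity: E[X] = 5 · (1/2) = (6 − 1) · (1/2) = 5/2 ≈ 2.50000.

E[X] = 5/2 = 2.50000.


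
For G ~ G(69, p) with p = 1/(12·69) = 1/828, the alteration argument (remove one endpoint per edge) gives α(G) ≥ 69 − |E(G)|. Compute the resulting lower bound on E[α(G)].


E[|E(G)|] = C(69, 2)·p = 2346 · (1/828) = 17/6.
E[α(G)] ≥ n − E[|E(G)|] = 69 − 17/6 = 397/6.
Numerically: ≈ 66.16667.
(This is only a lower bound; the true E[α(G)] may be larger.)

E[α(G)] ≥ 397/6 ≈ 66.16667.


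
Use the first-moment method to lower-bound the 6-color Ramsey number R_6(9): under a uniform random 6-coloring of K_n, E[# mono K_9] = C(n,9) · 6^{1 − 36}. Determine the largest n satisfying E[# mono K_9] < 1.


We need C(n, 9) · 6^{1 − 36} < 1, i.e. C(n, 9) < 6^{36 − 1} = 1719070799748422591028658176.
Check values of n near the boundary:
  n = 4406: C(4406, 9) = 1710356485221788389505285700; 1710356485221788389505285700 < 1719070799748422591028658176? YES
  n = 4407: C(4407, 9) = 1713856532599459170657070050; 1713856532599459170657070050 < 1719070799748422591028658176? YES
  n = 4408: C(4408, 9) = 1717362945146264156457459600; 1717362945146264156457459600 < 1719070799748422591028658176? YES
  n = 4409: C(4409, 9) = 1720875732988608787686577131; 1720875732988608787686577131 < 1719070799748422591028658176? NO
  n = 4410: C(4410, 9) = 1724394906266704102180823710; 1724394906266704102180823710 < 1719070799748422591028658176? NO
  n = 4411: C(4411, 9) = 1727920475134582415883601405; 1727920475134582415883601405 < 1719070799748422591028658176? NO
The largest n with C(n, 9) < 1719070799748422591028658176 is n = 4408 (where E[X] = 35778394690547169926197075/35813974994758803979763712 ≈ 0.999007). Hence R_6(9) > 4408, i.e. R_6(9) ≥ 4409.

Largest n = 4408; hence R_6(9) > 4408.


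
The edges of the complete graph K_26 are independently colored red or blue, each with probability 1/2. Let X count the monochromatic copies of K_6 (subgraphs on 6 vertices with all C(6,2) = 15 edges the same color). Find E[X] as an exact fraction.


Let X = Σ_S X_S over the C(26, 6) = 230230 subsets S of size 6, where X_S = 1 if the K_6 on S is monochromatic.
For a fixed S, the K_6 on S has C(6, 2) = 15 edges. P[all 15 edges red] = (1/2)^15, and likewise for blue, so P[monochromatic] = 2·(1/2)^15 = 2^{1 − 15} = 1/16384.
By linearity of expectation: E[X] = C(26, 6) · 2^{1 − 15} = 230230 · 1/16384 = 115115/8192.
Numerically: E[X] ≈ 14.05212.

E[X] = C(26,6)·2^(1−C(6,2)) = 115115/8192 ≈ 14.05212.


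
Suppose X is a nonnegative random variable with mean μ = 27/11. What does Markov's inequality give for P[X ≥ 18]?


μ = E[X] = 27/11, a = 18.
Markov: P[X ≥ 18] ≤ μ/a = (27/11)/18 = 3/22.
Numerically: ≈ 0.136.
(Since a = 18 > μ = 2.455, the bound 3/22 is < 1 and informative.)

P[X ≥ 18] ≤ 3/22 ≈ 0.136.


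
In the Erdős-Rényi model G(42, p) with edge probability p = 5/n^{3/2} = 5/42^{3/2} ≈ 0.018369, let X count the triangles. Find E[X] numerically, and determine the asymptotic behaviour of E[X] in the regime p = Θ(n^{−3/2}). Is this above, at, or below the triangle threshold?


Number of potential triangles: C(42, 3) = 11480.
Each occurs with probability p³ ≈ (0.018369)³ ≈ 6.1985228e-06.
By linearity: E[X] = C(42, 3)·p³ ≈ 11480 · 6.1985228e-06 ≈ 0.07116.
Since α = 3/2 > 1, p = c/n^{3/2} = o(1/n) is below the triangle threshold p ~ 1/n. Asymptotically E[X] ~ (c³/6)·n^{3(1−α)} = (5³/6)·n^{-1.5} → 0, so by Markov's inequality G has no triangles w.h.p.

E[X] ≈ 0.07116; in regime p = Θ(1/n^{3/2}) E[X] tends to 0 (below the triangle threshold p ~ 1/n).


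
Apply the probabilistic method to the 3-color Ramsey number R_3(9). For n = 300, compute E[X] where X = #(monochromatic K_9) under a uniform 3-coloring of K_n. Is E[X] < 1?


E[X] = C(300, 9) · 3^{1 − 36} = 48052241692154700 · 3^{−35} = 48052241692154700/50031545098999707.
As a reduced fraction: E[X] = 16017413897384900/16677181699666569 ≈ 0.9604389.
Is E[X] < 1? YES.
Since E[X] < 1, there exists a 3-coloring of K_{300} with no monochromatic K_9; hence R_3(9) > 300.

E[X] = 16017413897384900/16677181699666569 ≈ 0.9604389; E[X] < 1, so R_3(9) > 300.


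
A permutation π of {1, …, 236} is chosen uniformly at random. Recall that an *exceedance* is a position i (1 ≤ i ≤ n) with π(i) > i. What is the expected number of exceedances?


Write X = Σ_{i=1}^{236} X_i, where X_i = 1_{π(i) > i}.
For each fixed i, π(i) is uniform over {1, …, 236} (marginal of a uniform permutation), so P[π(i) > i] = (n − i)/n. Summing: Σ_{i=1}^{236} (n − i)/n = (0 + 1 + … + 235)/236 = 236(236 − 1)/(2·236) = (236 − 1)/2.
Hence E[X] = Σ_{i=1}^{236} (236 − i)/236 = 235/2 ≈ 117.500.

E[X] = 235/2 = 117.500.


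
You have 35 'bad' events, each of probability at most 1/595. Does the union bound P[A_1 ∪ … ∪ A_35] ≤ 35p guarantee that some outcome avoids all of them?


Union bound: P[∪_{i=1}^{35} A_i] ≤ Σ_i P[A_i] ≤ 35·p = 35·(1/595) = 1/17.
Numerically: 1/17 ≈ 0.059.
Is 1/17 < 1? YES.
Since P[∪ A_i] ≤ 1/17 < 1, the complement has P[∩ A_i^c] ≥ 1 − 1/17 = 16/17 > 0, so some outcome avoids every A_i.

35·p = 1/17 ≈ 0.059; existence CERTIFIED by the union bound.


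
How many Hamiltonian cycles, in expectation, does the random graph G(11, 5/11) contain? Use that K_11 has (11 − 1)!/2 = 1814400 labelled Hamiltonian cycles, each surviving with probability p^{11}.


K_11 has (11 − 1)!/2 = 1814400 labelled Hamiltonian cycles.
For each such Hamiltonian cycle H, let X_H = 1 if all 11 edges of H are present in G. Then P[X_H = 1] = p^{11} = (5/11)^{11} = 48828125/285311670611.
Summing the indicators: E[X] = Σ_H E[X_H] = 1814400 · p^{11} = 1814400 · 48828125/285311670611 = 88593750000000/285311670611.
Numerically: E[X] ≈ 311.

E[X] = 1814400 · (5/11)^{11} = 88593750000000/285311670611 ≈ 311.


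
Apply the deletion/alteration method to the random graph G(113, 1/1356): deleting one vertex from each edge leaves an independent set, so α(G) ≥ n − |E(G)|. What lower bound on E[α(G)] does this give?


E[|E(G)|] = C(113, 2)·p = 6328 · (1/1356) = 14/3.
E[α(G)] ≥ n − E[|E(G)|] = 113 − 14/3 = 325/3.
Numerically: ≈ 108.333.
(This is only a lower bound; the true E[α(G)] may be larger.)

E[α(G)] ≥ 325/3 ≈ 108.333.


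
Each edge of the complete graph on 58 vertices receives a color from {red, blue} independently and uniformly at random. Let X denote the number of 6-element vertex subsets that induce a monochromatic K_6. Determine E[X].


Let X = Σ_S X_S over the C(58, 6) = 40475358 subsets S of size 6, where X_S = 1 if the K_6 on S is monochromatic.
For a fixed S, the K_6 on S has C(6, 2) = 15 edges. P[all 15 edges red] = (1/2)^15, and likewise for blue, so P[monochromatic] = 2·(1/2)^15 = 2^{1 − 15} = 1/16384.
By linearity: E[X] = C(58, 6) · 2^{1 − 15} = 40475358 · 1/16384 = 20237679/8192.
Numerically: E[X] ≈ 2470.419800.

E[X] = C(58,6)·2^(1−C(6,2)) = 20237679/8192 ≈ 2470.419800.


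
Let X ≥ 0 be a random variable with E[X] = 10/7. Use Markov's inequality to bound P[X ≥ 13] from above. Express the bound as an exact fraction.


μ = E[X] = 10/7, a = 13.
Markov: P[X ≥ 13] ≤ μ/a = (10/7)/13 = 10/91.
Numerically: ≈ 0.1099.
(Since a = 13 > μ = 1.4286, the bound 10/91 is < 1 and informative.)

P[X ≥ 13] ≤ 10/91 ≈ 0.1099.


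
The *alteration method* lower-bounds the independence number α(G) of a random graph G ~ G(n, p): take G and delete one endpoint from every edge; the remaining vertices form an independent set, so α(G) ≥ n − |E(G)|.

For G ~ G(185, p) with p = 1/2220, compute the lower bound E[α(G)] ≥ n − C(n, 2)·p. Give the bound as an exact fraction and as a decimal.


E[|E(G)|] = C(185, 2)·p = 17020 · (1/2220) = 23/3.
E[α(G)] ≥ n − E[|E(G)|] = 185 − 23/3 = 532/3.
Numerically: ≈ 177.3333.
(This is only a lower bound; the true E[α(G)] may be larger.)

E[α(G)] ≥ 532/3 ≈ 177.3333.


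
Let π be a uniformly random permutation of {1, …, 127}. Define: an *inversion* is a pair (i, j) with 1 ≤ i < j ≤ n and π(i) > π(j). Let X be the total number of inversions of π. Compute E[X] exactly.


Write X = Σ X_I over the C(127, 2) = 8001 pairs i < j, with X_I the indicator of one inversion.
There are 8001 indicators.
For each fixed pair i < j, the values π(i) and π(j) are two distinct elements of {1, …, 127} in uniformly random order; by symmetry P[π(i) > π(j)] = 1/2.
By linearity: E[X] = 8001 · (1/2) = C(127, 2) · (1/2) = 8001/2 = 8001/2 ≈ 4000.50000.

E[X] = 8001/2 = 4000.50000.


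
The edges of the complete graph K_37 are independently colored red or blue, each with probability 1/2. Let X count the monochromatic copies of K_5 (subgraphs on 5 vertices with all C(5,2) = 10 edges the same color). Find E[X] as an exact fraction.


Let X = Σ_S X_S over the C(37, 5) = 435897 subsets S of size 5, where X_S = 1 if the K_5 on S is monochromatic.
For a fixed S, the K_5 on S has C(5, 2) = 10 edges. P[all 10 edges red] = (1/2)^10, and likewise for blue, so P[monochromatic] = 2·(1/2)^10 = 2^{1 − 10} = 1/512.
By linearity: E[X] = C(37, 5) · 2^{1 − 10} = 435897 · 1/512 = 435897/512.
Numerically: E[X] ≈ 851.361.

E[X] = C(37,5)·2^(1−C(5,2)) = 435897/512 ≈ 851.361.


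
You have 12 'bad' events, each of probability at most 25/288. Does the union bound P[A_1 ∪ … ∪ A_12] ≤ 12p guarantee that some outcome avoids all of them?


Union bound: P[∪_{i=1}^{12} A_i] ≤ Σ_i P[A_i] ≤ 12·p = 12·(25/288) = 25/24.
Numerically: 25/24 ≈ 1.0417.
Is 25/24 < 1? NO.
Since the bound 25/24 is ≥ 1, the union bound is uninformative here; it does NOT by itself certify existence.

12·p = 25/24 ≈ 1.0417; existence NOT certified by the union bound.


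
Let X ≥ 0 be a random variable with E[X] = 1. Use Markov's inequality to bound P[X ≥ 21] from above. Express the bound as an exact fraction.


μ = E[X] = 1, a = 21.
Markov: P[X ≥ 21] ≤ μ/a = (1)/21 = 1/21.
Numerically: ≈ 0.04762.
(Since a = 21 > μ = 1.00000, the bound 1/21 is < 1 and informative.)

P[X ≥ 21] ≤ 1/21 ≈ 0.04762.


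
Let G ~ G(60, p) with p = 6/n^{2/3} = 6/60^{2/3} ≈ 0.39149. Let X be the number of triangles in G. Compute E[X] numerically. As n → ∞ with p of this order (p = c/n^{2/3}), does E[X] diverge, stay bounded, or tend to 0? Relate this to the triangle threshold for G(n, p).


Number of potential triangles: C(60, 3) = 34220.
Each occurs with probability p³ ≈ (0.39149)³ ≈ 6.0000000e-02.
By linearity: E[X] = C(60, 3)·p³ ≈ 34220 · 6.0000000e-02 ≈ 2053.20000.
Since α = 2/3 < 1, p = c/n^{2/3} ≫ 1/n is above the triangle threshold p ~ 1/n. Asymptotically E[X] ~ (c³/6)·n^{3(1−α)} = (6³/6)·n^{1} → ∞; triangles are abundant w.h.p.

E[X] ≈ 2053.20000; in regime p = Θ(1/n^{2/3}) E[X] diverges (above the triangle threshold p ~ 1/n).


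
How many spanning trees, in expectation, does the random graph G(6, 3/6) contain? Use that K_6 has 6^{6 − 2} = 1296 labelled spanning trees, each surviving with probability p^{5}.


K_6 has 6^{6 − 2} = 1296 labelled spanning trees.
For each such spanning tree H, let X_H = 1 if all 5 edges of H are present in G. Then P[X_H = 1] = p^{5} = (1/2)^{5} = 1/32.
By linearity: E[X] = Σ_H E[X_H] = 1296 · p^{5} = 1296 · 1/32 = 81/2.
Numerically: E[X] ≈ 40.5.

E[X] = 1296 · (1/2)^{5} = 81/2 ≈ 40.5.


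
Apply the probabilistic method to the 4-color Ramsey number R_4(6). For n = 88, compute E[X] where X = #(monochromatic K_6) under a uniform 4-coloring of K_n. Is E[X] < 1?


E[X] = C(88, 6) · 4^{1 − 15} = 541931236 · 4^{−14} = 541931236/268435456.
As a reduced fraction: E[X] = 135482809/67108864 ≈ 2.0189.
Is E[X] < 1? NO.
Since E[X] ≥ 1, the first-moment bound is inconclusive at n = 88; it does NOT by itself certify R_4(6) > 88.

E[X] = 135482809/67108864 ≈ 2.0189; E[X] ≥ 1; first-moment method inconclusive here.


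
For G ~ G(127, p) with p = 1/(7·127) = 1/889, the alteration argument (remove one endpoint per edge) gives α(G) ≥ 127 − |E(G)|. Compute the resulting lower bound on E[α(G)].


E[|E(G)|] = C(127, 2)·p = 8001 · (1/889) = 9.
E[α(G)] ≥ n − E[|E(G)|] = 127 − 9 = 118.
Numerically: ≈ 118.0000.
(This is only a lower bound; the true E[α(G)] may be larger.)

E[α(G)] ≥ 118 ≈ 118.0000.


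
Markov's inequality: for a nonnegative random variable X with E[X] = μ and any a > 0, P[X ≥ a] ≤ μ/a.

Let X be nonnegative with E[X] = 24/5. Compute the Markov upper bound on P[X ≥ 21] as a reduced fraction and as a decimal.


μ = E[X] = 24/5, a = 21.
Markov: P[X ≥ 21] ≤ μ/a = (24/5)/21 = 8/35.
Numerically: ≈ 0.2286.
(Since a = 21 > μ = 4.8000, the bound 8/35 is < 1 and informative.)

P[X ≥ 21] ≤ 8/35 ≈ 0.2286.


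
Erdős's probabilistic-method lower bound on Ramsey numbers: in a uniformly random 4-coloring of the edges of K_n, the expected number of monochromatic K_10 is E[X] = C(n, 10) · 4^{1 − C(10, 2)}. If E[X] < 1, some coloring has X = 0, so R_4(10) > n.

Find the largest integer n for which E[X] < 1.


We need C(n, 10) · 4^{1 − 45} < 1, i.e. C(n, 10) < 4^{45 − 1} = 309485009821345068724781056.
Check values of n near the boundary:
  n = 2022: C(2022, 10) = 307870445231474093395937796; 307870445231474093395937796 < 309485009821345068724781056? YES
  n = 2023: C(2023, 10) = 309399856285778485315440716; 309399856285778485315440716 < 309485009821345068724781056? YES
  n = 2024: C(2024, 10) = 310936101848269937576192656; 310936101848269937576192656 < 309485009821345068724781056? NO
  n = 2025: C(2025, 10) = 312479209053472269772600560; 312479209053472269772600560 < 309485009821345068724781056? NO
The largest n with C(n, 10) < 309485009821345068724781056 is n = 2023 (where E[X] = 77349964071444621328860179/77371252455336267181195264 ≈ 0.9997249). Hence R_4(10) > 2023, i.e. R_4(10) ≥ 2024.

Largest n = 2023; hence R_4(10) > 2023.


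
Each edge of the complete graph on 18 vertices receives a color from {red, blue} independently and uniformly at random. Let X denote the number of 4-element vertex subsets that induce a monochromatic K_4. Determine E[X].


Let X = Σ_S X_S over the C(18, 4) = 3060 subsets S of size 4, where X_S = 1 if the K_4 on S is monochromatic.
For a fixed S, the K_4 on S has C(4, 2) = 6 edges. P[all 6 edges red] = (1/2)^6, and likewise for blue, so P[monochromatic] = 2·(1/2)^6 = 2^{1 − 6} = 1/32.
Summing: E[X] = C(18, 4) · 2^{1 − 6} = 3060 · 1/32 = 765/8.
Numerically: E[X] ≈ 95.6250.

E[X] = C(18,4)·2^(1−C(4,2)) = 765/8 ≈ 95.6250.


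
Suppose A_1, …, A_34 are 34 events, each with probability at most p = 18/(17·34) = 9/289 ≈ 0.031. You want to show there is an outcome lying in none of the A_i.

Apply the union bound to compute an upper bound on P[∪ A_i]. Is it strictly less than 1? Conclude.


Union bound: P[∪_{i=1}^{34} A_i] ≤ Σ_i P[A_i] ≤ 34·p = 34·(9/289) = 18/17.
Numerically: 18/17 ≈ 1.059.
Is 18/17 < 1? NO.
Since the bound 18/17 is ≥ 1, the union bound is uninformative here; it does NOT by itself certify existence.

34·p = 18/17 ≈ 1.059; existence NOT certified by the union bound.


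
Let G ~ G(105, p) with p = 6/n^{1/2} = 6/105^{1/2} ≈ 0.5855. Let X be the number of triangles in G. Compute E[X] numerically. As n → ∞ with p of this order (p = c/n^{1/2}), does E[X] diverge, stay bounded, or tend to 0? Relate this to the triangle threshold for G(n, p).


Number of potential triangles: C(105, 3) = 187460.
Each occurs with probability p³ ≈ (0.5855)³ ≈ 2.007566e-01.
By linearity: E[X] = C(105, 3)·p³ ≈ 187460 · 2.007566e-01 ≈ 37633.8297.
Since α = 1/2 < 1, p = c/n^{1/2} ≫ 1/n is above the triangle threshold p ~ 1/n. Asymptotically E[X] ~ (c³/6)·n^{3(1−α)} = (6³/6)·n^{1.5} → ∞; triangles are abundant w.h.p.

E[X] ≈ 37633.8297; in regime p = Θ(1/n^{1/2}) E[X] diverges (above the triangle threshold p ~ 1/n).


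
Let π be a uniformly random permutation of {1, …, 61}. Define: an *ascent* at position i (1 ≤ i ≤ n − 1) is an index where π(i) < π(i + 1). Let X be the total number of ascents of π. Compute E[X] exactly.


Write X = Σ X_I over i = 1, …, 60, with X_I the indicator of one ascent.
There are 60 indicators.
For each fixed i, the pair (π(i), π(i+1)) is a uniformly random ordered pair of distinct values from {1, …, 61}; by symmetry P[π(i) < π(i+1)] = 1/2.
By linearity: E[X] = 60 · (1/2) = (61 − 1) · (1/2) = 30 ≈ 30.000000.

E[X] = 30 = 30.000000.


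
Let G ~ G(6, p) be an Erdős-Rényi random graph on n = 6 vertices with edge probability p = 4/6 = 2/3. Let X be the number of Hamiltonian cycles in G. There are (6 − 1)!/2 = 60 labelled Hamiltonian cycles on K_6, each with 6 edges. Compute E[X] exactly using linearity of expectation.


K_6 has (6 − 1)!/2 = 60 labelled Hamiltonian cycles.
For each such Hamiltonian cycle H, let X_H = 1 if all 6 edges of H are present in G. Then P[X_H = 1] = p^{6} = (2/3)^{6} = 64/729.
Summing the indicators: E[X] = Σ_H E[X_H] = 60 · p^{6} = 60 · 64/729 = 1280/243.
Numerically: E[X] ≈ 5.2675.

E[X] = 60 · (2/3)^{6} = 1280/243 ≈ 5.2675.


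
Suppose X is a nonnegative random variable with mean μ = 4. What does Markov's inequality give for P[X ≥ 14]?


μ = E[X] = 4, a = 14.
Markov: P[X ≥ 14] ≤ μ/a = (4)/14 = 2/7.
Numerically: ≈ 0.2857.
(Since a = 14 > μ = 4.0000, the bound 2/7 is < 1 and informative.)

P[X ≥ 14] ≤ 2/7 ≈ 0.2857.


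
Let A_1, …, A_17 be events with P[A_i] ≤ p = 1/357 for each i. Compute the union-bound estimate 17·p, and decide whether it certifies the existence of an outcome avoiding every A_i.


Union bound: P[∪_{i=1}^{17} A_i] ≤ Σ_i P[A_i] ≤ 17·p = 17·(1/357) = 1/21.
Numerically: 1/21 ≈ 0.048.
Is 1/21 < 1? YES.
Since P[∪ A_i] ≤ 1/21 < 1, the complement has P[∩ A_i^c] ≥ 1 − 1/21 = 20/21 > 0, so some outcome avoids every A_i.

17·p = 1/21 ≈ 0.048; existence CERTIFIED by the union bound.


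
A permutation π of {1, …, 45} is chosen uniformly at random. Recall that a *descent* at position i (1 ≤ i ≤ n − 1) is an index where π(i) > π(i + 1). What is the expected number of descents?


Write X = Σ X_I over i = 1, …, 44, with X_I the indicator of one descent.
There are 44 indicators.
For each fixed i, the pair (π(i), π(i+1)) is a uniformly random ordered pair of distinct values from {1, …, 45}; by symmetry P[π(i) > π(i+1)] = 1/2.
By linearity: E[X] = 44 · (1/2) = (45 − 1) · (1/2) = 22 ≈ 22.00000.

E[X] = 22 = 22.00000.


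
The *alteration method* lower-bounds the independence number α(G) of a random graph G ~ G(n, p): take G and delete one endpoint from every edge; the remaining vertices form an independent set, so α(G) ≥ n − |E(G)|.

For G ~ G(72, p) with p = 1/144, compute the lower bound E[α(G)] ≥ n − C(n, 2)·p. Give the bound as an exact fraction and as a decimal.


E[|E(G)|] = C(72, 2)·p = 2556 · (1/144) = 71/4.
E[α(G)] ≥ n − E[|E(G)|] = 72 − 71/4 = 217/4.
Numerically: ≈ 54.250.
(This is only a lower bound; the true E[α(G)] may be larger.)

E[α(G)] ≥ 217/4 ≈ 54.250.


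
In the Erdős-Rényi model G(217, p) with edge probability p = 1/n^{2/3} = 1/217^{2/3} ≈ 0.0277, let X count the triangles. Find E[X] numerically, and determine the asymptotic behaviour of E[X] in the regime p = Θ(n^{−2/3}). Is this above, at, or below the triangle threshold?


Number of potential triangles: C(217, 3) = 1679580.
Each occurs with probability p³ ≈ (0.0277)³ ≈ 2.12364e-05.
By linearity: E[X] = C(217, 3)·p³ ≈ 1679580 · 2.12364e-05 ≈ 35.668.
Since α = 2/3 < 1, p = c/n^{2/3} ≫ 1/n is above the triangle threshold p ~ 1/n. Asymptotically E[X] ~ (c³/6)·n^{3(1−α)} = (1³/6)·n^{1} → ∞; triangles are abundant w.h.p.

E[X] ≈ 35.668; in regime p = Θ(1/n^{2/3}) E[X] diverges (above the triangle threshold p ~ 1/n).


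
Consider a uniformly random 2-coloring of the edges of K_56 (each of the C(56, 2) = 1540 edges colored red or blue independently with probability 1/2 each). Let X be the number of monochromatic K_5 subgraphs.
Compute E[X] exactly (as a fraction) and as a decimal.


Let X = Σ_S X_S over the C(56, 5) = 3819816 subsets S of size 5, where X_S = 1 if the K_5 on S is monochromatic.
For a fixed S, the K_5 on S has C(5, 2) = 10 edges. P[all 10 edges red] = (1/2)^10, and likewise for blue, so P[monochromatic] = 2·(1/2)^10 = 2^{1 − 10} = 1/512.
By linearity: E[X] = C(56, 5) · 2^{1 − 10} = 3819816 · 1/512 = 477477/64.
Numerically: E[X] ≈ 7460.5781.

E[X] = C(56,5)·2^(1−C(5,2)) = 477477/64 ≈ 7460.5781.


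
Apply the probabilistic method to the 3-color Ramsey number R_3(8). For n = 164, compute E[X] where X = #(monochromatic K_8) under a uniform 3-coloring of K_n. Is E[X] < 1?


E[X] = C(164, 8) · 3^{1 − 28} = 10912535409348 · 3^{−27} = 10912535409348/7625597484987.
As a reduced fraction: E[X] = 404167978124/282429536481 ≈ 1.4310401.
Is E[X] < 1? NO.
Since E[X] ≥ 1, the first-moment bound is inconclusive at n = 164; it does NOT by itself certify R_3(8) > 164.

E[X] = 404167978124/282429536481 ≈ 1.4310401; E[X] ≥ 1; first-moment method inconclusive here.


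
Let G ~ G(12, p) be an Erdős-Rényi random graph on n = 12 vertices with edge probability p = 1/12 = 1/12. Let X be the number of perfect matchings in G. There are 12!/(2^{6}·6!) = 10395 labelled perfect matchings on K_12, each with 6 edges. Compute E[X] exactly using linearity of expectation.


K_12 has 12!/(2^{6}·6!) = 10395 labelled perfect matchings.
For each such perfect matching H, let X_H = 1 if all 6 edges of H are present in G. Then P[X_H = 1] = p^{6} = (1/12)^{6} = 1/2985984.
Summing the indicators: E[X] = Σ_H E[X_H] = 10395 · p^{6} = 10395 · 1/2985984 = 385/110592.
Numerically: E[X] ≈ 0.00348126.

E[X] = 10395 · (1/12)^{6} = 385/110592 ≈ 0.00348126.


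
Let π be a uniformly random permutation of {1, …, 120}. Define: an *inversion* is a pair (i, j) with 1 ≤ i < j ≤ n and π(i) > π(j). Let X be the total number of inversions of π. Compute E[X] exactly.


Write X = Σ X_I over the C(120, 2) = 7140 pairs i < j, with X_I the indicator of one inversion.
There are 7140 indicators.
For each fixed pair i < j, the values π(i) and π(j) are two distinct elements of {1, …, 120} in uniformly random order; by symmetry P[π(i) > π(j)] = 1/2.
By linearity: E[X] = 7140 · (1/2) = C(120, 2) · (1/2) = 7140/2 = 3570 ≈ 3570.00000.

E[X] = 3570 = 3570.00000.


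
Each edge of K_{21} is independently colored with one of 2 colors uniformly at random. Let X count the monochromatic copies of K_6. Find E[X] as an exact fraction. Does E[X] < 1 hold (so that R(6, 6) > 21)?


E[X] = C(21, 6) · 2^{1 − 15} = 54264 · 2^{−14} = 54264/16384.
As a reduced fraction: E[X] = 6783/2048 ≈ 3.3120117.
Is E[X] < 1? NO.
Since E[X] ≥ 1, the first-moment bound is inconclusive at n = 21; it does NOT by itself certify R(6, 6) > 21.

E[X] = 6783/2048 ≈ 3.3120117; E[X] ≥ 1; first-moment method inconclusive here.


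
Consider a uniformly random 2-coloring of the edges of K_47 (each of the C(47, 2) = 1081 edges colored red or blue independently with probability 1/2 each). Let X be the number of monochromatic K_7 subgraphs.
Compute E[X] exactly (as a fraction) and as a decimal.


Let X = Σ_S X_S over the C(47, 7) = 62891499 subsets S of size 7, where X_S = 1 if the K_7 on S is monochromatic.
For a fixed S, the K_7 on S has C(7, 2) = 21 edges. P[all 21 edges red] = (1/2)^21, and likewise for blue, so P[monochromatic] = 2·(1/2)^21 = 2^{1 − 21} = 1/1048576.
By linearity: E[X] = C(47, 7) · 2^{1 − 21} = 62891499 · 1/1048576 = 62891499/1048576.
Numerically: E[X] ≈ 59.9780.

E[X] = C(47,7)·2^(1−C(7,2)) = 62891499/1048576 ≈ 59.9780.


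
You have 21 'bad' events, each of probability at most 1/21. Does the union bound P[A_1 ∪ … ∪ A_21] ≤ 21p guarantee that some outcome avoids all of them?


Union bound: P[∪_{i=1}^{21} A_i] ≤ Σ_i P[A_i] ≤ 21·p = 21·(1/21) = 1.
Numerically: 1 ≈ 1.00000.
Is 1 < 1? NO.
Since the bound 1 is ≥ 1, the union bound is uninformative here; it does NOT by itself certify existence.

21·p = 1 ≈ 1.00000; existence NOT certified by the union bound.


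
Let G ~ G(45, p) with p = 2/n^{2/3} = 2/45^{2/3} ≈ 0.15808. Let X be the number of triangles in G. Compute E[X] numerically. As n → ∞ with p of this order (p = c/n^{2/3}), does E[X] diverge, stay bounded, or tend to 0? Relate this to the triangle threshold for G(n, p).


Number of potential triangles: C(45, 3) = 14190.
Each occurs with probability p³ ≈ (0.15808)³ ≈ 3.9506173e-03.
By linearity: E[X] = C(45, 3)·p³ ≈ 14190 · 3.9506173e-03 ≈ 56.05926.
Since α = 2/3 < 1, p = c/n^{2/3} ≫ 1/n is above the triangle threshold p ~ 1/n. Asymptotically E[X] ~ (c³/6)·n^{3(1−α)} = (2³/6)·n^{1} → ∞; triangles are abundant w.h.p.

E[X] ≈ 56.05926; in regime p = Θ(1/n^{2/3}) E[X] diverges (above the triangle threshold p ~ 1/n).


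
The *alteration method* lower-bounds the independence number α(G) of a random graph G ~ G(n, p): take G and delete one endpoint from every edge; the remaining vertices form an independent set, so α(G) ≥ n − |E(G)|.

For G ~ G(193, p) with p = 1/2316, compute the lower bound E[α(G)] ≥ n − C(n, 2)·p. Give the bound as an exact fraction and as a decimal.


E[|E(G)|] = C(193, 2)·p = 18528 · (1/2316) = 8.
E[α(G)] ≥ n − E[|E(G)|] = 193 − 8 = 185.
Numerically: ≈ 185.000000.
(This is only a lower bound; the true E[α(G)] may be larger.)

E[α(G)] ≥ 185 ≈ 185.000000.


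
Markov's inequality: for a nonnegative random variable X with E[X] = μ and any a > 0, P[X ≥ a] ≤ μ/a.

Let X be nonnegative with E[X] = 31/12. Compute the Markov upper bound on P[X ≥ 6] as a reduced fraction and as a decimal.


μ = E[X] = 31/12, a = 6.
Markov: P[X ≥ 6] ≤ μ/a = (31/12)/6 = 31/72.
Numerically: ≈ 0.431.
(Since a = 6 > μ = 2.583, the bound 31/72 is < 1 and informative.)

P[X ≥ 6] ≤ 31/72 ≈ 0.431.


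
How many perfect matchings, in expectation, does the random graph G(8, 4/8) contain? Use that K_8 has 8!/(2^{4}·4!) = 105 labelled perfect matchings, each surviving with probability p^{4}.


K_8 has 8!/(2^{4}·4!) = 105 labelled perfect matchings.
For each such perfect matching H, let X_H = 1 if all 4 edges of H are present in G. Then P[X_H = 1] = p^{4} = (1/2)^{4} = 1/16.
Summing the indicators: E[X] = Σ_H E[X_H] = 105 · p^{4} = 105 · 1/16 = 105/16.
Numerically: E[X] ≈ 6.562.

E[X] = 105 · (1/2)^{4} = 105/16 ≈ 6.562.


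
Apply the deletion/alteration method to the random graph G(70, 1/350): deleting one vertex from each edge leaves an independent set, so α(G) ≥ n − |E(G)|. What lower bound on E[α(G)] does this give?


E[|E(G)|] = C(70, 2)·p = 2415 · (1/350) = 69/10.
E[α(G)] ≥ n − E[|E(G)|] = 70 − 69/10 = 631/10.
Numerically: ≈ 63.10000.
(This is only a lower bound; the true E[α(G)] may be larger.)

E[α(G)] ≥ 631/10 ≈ 63.10000.


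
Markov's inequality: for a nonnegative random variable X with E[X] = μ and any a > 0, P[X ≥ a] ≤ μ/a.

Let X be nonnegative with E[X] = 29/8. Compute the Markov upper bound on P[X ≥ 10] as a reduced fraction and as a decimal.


μ = E[X] = 29/8, a = 10.
Markov: P[X ≥ 10] ≤ μ/a = (29/8)/10 = 29/80.
Numerically: ≈ 0.362500.
(Since a = 10 > μ = 3.625000, the bound 29/80 is < 1 and informative.)

P[X ≥ 10] ≤ 29/80 ≈ 0.362500.


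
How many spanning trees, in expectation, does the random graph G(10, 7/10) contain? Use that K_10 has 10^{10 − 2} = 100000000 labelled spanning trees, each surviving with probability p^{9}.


K_10 has 10^{10 − 2} = 100000000 labelled spanning trees.
For each such spanning tree H, let X_H = 1 if all 9 edges of H are present in G. Then P[X_H = 1] = p^{9} = (7/10)^{9} = 40353607/1000000000.
By linearity of expectation: E[X] = Σ_H E[X_H] = 100000000 · p^{9} = 100000000 · 40353607/1000000000 = 40353607/10.
Numerically: E[X] ≈ 4.035e+06.

E[X] = 100000000 · (7/10)^{9} = 40353607/10 ≈ 4.035e+06.


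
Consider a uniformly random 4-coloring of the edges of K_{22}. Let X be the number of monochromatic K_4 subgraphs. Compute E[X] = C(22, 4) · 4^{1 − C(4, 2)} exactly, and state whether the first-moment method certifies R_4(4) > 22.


E[X] = C(22, 4) · 4^{1 − 6} = 7315 · 4^{−5} = 7315/1024.
As a reduced fraction: E[X] = 7315/1024 ≈ 7.1436.
Is E[X] < 1? NO.
Since E[X] ≥ 1, the first-moment bound is inconclusive at n = 22; it does NOT by itself certify R_4(4) > 22.

E[X] = 7315/1024 ≈ 7.1436; E[X] ≥ 1; first-moment method inconclusive here.


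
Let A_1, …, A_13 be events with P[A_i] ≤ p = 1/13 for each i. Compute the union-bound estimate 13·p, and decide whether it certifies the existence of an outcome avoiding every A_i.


Union bound: P[∪_{i=1}^{13} A_i] ≤ Σ_i P[A_i] ≤ 13·p = 13·(1/13) = 1.
Numerically: 1 ≈ 1.00000.
Is 1 < 1? NO.
Since the bound 1 is ≥ 1, the union bound is uninformative here; it does NOT by itself certify existence.

13·p = 1 ≈ 1.00000; existence NOT certified by the union bound.


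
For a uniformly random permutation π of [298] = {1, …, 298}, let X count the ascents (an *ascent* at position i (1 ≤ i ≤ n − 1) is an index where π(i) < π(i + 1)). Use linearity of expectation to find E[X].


Write X = Σ X_I over i = 1, …, 297, with X_I the indicator of one ascent.
There are 297 indicators.
For each fixed i, the pair (π(i), π(i+1)) is a uniformly random ordered pair of distinct values from {1, …, 298}; by symmetry P[π(i) < π(i+1)] = 1/2.
By linearity: E[X] = 297 · (1/2) = (298 − 1) · (1/2) = 297/2 ≈ 148.50000.

E[X] = 297/2 = 148.50000.


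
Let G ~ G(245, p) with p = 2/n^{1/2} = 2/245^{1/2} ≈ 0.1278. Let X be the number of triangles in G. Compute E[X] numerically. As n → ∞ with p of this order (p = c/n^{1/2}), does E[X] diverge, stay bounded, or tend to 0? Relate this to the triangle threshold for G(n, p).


Number of potential triangles: C(245, 3) = 2421090.
Each occurs with probability p³ ≈ (0.1278)³ ≈ 2.086128e-03.
By linearity: E[X] = C(245, 3)·p³ ≈ 2421090 · 2.086128e-03 ≈ 5050.7026.
Since α = 1/2 < 1, p = c/n^{1/2} ≫ 1/n is above the triangle threshold p ~ 1/n. Asymptotically E[X] ~ (c³/6)·n^{3(1−α)} = (2³/6)·n^{1.5} → ∞; triangles are abundant w.h.p.

E[X] ≈ 5050.7026; in regime p = Θ(1/n^{1/2}) E[X] diverges (above the triangle threshold p ~ 1/n).
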